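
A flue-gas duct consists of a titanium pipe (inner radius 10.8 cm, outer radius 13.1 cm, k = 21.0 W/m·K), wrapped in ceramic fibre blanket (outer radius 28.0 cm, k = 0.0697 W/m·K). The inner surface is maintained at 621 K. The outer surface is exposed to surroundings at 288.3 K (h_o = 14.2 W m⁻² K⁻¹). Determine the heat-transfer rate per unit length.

Q' = 187 W/m

Series thermal resistances, inner to outer:
  R'_titanium = ln(0.131/0.108)/(2πk) = 0.1931/(2π·21.0) = 0.001463 m·K/W
  R'_ceramic fibre blanket = ln(0.280/0.131)/(2πk) = 0.7596/(2π·0.0697) = 1.734 m·K/W
  R'_conv,out = 1/(2πr h) = 1/(2π·0.280·14.2) = 0.04003 m·K/W
ΣR = 0.001463 + 1.734 + 0.04003 = 1.775 m·K/W
Q' = ΔT/ΣR = (621 K − 288.3 K)/1.775 = 187 W/m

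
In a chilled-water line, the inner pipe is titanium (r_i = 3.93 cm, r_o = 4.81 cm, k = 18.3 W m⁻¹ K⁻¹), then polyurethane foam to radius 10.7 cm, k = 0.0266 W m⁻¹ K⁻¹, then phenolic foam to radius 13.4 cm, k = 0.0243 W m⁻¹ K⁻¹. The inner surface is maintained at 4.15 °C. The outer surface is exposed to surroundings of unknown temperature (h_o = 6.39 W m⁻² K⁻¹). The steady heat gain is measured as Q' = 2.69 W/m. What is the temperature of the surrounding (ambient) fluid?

Series resistances:
  R'_titanium = ln(0.0481/0.0393)/(2πk) = 0.2021/(2π·18.3) = 0.001757 m·K/W
  R'_polyurethane foam = ln(0.107/0.0481)/(2πk) = 0.7995/(2π·0.0266) = 4.784 m·K/W
  R'_phenolic foam = ln(0.134/0.107)/(2πk) = 0.2250/(2π·0.0243) = 1.474 m·K/W
  R'_conv,out = 1/(2πr h) = 1/(2π·0.134·6.39) = 0.1859 m·K/W
ΣR = 6.445 m·K/W
ΔT = Q'·ΣR = 2.69 × 6.445 = 17.34 K
Heat flows inward, so T_out = T_in + ΔT = 4.15 + 17.34 = 21.5 °C

T_out = 21.5 °C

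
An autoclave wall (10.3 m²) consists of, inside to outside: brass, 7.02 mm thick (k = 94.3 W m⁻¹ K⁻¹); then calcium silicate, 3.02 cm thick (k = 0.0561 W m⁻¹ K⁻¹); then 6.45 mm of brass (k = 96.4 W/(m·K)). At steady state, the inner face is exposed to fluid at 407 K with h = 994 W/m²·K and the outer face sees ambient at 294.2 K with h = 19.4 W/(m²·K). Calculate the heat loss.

Resistance network (inner→outer):
  R_conv,in = 1/(hA) = 1/(994·10.3) = 9.767×10^-5 K/W
  R_brass = L/(kA) = 0.00702/(94.3·10.3) = 7.228×10^-6 K/W
  R_calcium silicate = L/(kA) = 0.0302/(0.0561·10.3) = 0.05226 K/W
  R_brass = L/(kA) = 0.00645/(96.4·10.3) = 6.496×10^-6 K/W
  R_conv,out = 1/(hA) = 1/(19.4·10.3) = 0.005005 K/W
ΣR = 9.767×10^-5 + 7.228×10^-6 + 0.05226 + 6.496×10^-6 + 0.005005 = 0.05738 K/W
Q = ΔT/ΣR = (407 K − 294.2 K)/0.05738 = 1970 W

Q = 1970 W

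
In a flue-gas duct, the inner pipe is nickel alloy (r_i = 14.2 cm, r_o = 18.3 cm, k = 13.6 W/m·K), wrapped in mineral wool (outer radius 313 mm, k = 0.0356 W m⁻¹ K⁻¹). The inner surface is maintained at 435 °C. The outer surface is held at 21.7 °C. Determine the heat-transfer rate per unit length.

Q' = 172 W/m

Resistance network (inner→outer):
  R'_nickel alloy = ln(0.183/0.142)/(2πk) = 0.2537/(2π·13.6) = 0.002968 m·K/W
  R'_mineral wool = ln(0.313/0.183)/(2πk) = 0.5367/(2π·0.0356) = 2.399 m·K/W
ΣR = 0.002968 + 2.399 = 2.402 m·K/W
Q' = ΔT/ΣR = (435 °C − 21.7 °C)/2.402 = 172 W/m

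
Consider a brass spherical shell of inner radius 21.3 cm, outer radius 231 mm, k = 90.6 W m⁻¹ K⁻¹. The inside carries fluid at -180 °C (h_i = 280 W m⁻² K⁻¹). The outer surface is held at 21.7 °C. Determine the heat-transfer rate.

Resistance network (inner→outer):
  R_conv,in = 1/(4πr²h) = 1/(4π·0.213²·280) = 0.006264 K/W
  R_brass = (1/0.213 − 1/0.231)/(4πk) = 0.3658/(4π·90.6) = 3.213×10^-4 K/W
ΣR = 0.006264 + 3.213×10^-4 = 0.006585 K/W
Q = ΔT/ΣR = (-180 °C − 21.7 °C)/0.006585 = -30600 W
(Negative Q ⇒ heat flows inward; heat gain = 30600 W.)

Q = 30.6 kW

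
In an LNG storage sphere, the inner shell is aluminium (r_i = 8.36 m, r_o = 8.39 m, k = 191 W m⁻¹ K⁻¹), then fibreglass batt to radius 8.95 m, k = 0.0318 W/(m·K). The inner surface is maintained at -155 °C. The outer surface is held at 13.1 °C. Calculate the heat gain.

Q = 9.01 kW

Series thermal resistances, inner to outer:
  R_aluminium = (1/8.36 − 1/8.39)/(4πk) = 4.277×10^-4/(4π·191) = 1.782×10^-7 K/W
  R_fibreglass batt = (1/8.39 − 1/8.95)/(4πk) = 0.007458/(4π·0.0318) = 0.01866 K/W
ΣR = 1.782×10^-7 + 0.01866 = 0.01866 K/W
Q = ΔT/ΣR = (-155 °C − 13.1 °C)/0.01866 = -9010 W
(Negative Q ⇒ heat flows inward; heat gain = 9010 W.)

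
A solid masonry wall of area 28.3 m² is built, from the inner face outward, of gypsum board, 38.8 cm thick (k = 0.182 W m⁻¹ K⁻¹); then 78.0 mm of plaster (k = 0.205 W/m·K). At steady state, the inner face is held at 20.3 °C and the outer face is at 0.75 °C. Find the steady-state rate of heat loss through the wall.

Treat each layer as a resistance in series:
  R_gypsum board = L/(kA) = 0.388/(0.182·28.3) = 0.07533 K/W
  R_plaster = L/(kA) = 0.0780/(0.205·28.3) = 0.01344 K/W
ΣR = 0.07533 + 0.01344 = 0.08877 K/W
Q = ΔT/ΣR = (20.3 °C − 0.75 °C)/0.08877 = 220 W

Q = 220 W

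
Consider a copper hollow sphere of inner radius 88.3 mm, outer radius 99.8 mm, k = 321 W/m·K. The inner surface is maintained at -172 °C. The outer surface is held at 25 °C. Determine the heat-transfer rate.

Q = 609 kW

Q = 4πk·ΔT/(1/r₁ − 1/r₂) = 4π × 321 × 197 / (1/0.0883 − 1/0.0998) = 6.09×10^5 W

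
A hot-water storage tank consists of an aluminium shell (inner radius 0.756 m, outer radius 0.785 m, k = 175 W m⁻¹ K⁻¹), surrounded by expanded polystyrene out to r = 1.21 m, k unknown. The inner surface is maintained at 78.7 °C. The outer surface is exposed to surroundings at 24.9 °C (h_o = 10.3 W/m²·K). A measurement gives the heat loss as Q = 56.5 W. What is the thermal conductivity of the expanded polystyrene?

k = 0.0376 W/m·K

ΣR = ΔT/Q = |78.7 − 24.9|/56.5 = 0.9522 K/W
Known resistances:
  R_aluminium = (1/0.756 − 1/0.785)/(4πk) = 0.04887/(4π·175) = 2.222×10^-5 K/W
  R_conv,out = 1/(4πr²h) = 1/(4π·1.21²·10.3) = 0.005277 K/W
R_expanded polystyrene = ΣR − ΣR_known = 0.9522 − 0.005299 = 0.9469 K/W
(1/r₁−1/r₂)/(4πk) = 0.9469 ⇒ k = 0.4474/(4π·0.9469) = 0.0376 W/m·K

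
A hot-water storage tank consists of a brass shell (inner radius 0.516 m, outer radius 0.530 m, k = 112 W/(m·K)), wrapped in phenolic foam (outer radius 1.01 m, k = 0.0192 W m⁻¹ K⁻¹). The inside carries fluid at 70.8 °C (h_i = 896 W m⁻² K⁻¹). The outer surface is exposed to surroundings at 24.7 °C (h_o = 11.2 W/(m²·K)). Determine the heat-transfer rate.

Treat each layer as a resistance in series:
  R_conv,in = 1/(4πr²h) = 1/(4π·0.516²·896) = 3.336×10^-4 K/W
  R_brass = (1/0.516 − 1/0.530)/(4πk) = 0.05119/(4π·112) = 3.637×10^-5 K/W
  R_phenolic foam = (1/0.530 − 1/1.01)/(4πk) = 0.8967/(4π·0.0192) = 3.716 K/W
  R_conv,out = 1/(4πr²h) = 1/(4π·1.01²·11.2) = 0.006965 K/W
ΣR = 3.336×10^-4 + 3.637×10^-5 + 3.716 + 0.006965 = 3.723 K/W
Q = ΔT/ΣR = (70.8 °C − 24.7 °C)/3.723 = 12.4 W

Q = 12.4 W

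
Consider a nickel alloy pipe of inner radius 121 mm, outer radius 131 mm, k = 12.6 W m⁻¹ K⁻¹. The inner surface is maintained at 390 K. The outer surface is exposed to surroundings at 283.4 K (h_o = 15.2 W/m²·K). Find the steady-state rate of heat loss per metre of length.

Treat each layer as a resistance in series:
  R'_nickel alloy = ln(0.131/0.121)/(2πk) = 0.07941/(2π·12.6) = 0.001003 m·K/W
  R'_conv,out = 1/(2πr h) = 1/(2π·0.131·15.2) = 0.07993 m·K/W
ΣR = 0.001003 + 0.07993 = 0.08093 m·K/W
Q' = ΔT/ΣR = (390 K − 283.4 K)/0.08093 = 1320 W/m

Q' = 1320 W/m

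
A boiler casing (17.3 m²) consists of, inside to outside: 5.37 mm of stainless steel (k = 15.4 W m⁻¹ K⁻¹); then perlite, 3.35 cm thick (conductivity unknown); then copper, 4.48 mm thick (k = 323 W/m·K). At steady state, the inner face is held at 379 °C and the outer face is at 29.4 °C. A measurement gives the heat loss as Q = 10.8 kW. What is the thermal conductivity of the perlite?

k = 0.0599 W/m·K

ΣR = ΔT/Q = |379 − 29.4|/10800 = 0.03237 K/W
Known resistances:
  R_stainless steel = L/(kA) = 0.00537/(15.4·17.3) = 2.016×10^-5 K/W
  R_copper = L/(kA) = 0.00448/(323·17.3) = 8.017×10^-7 K/W
R_perlite = ΣR − ΣR_known = 0.03237 − 2.096×10^-5 = 0.03235 K/W
L/(kA) = 0.03235 ⇒ k = 0.0335/(0.03235·17.3) = 0.0599 W/m·K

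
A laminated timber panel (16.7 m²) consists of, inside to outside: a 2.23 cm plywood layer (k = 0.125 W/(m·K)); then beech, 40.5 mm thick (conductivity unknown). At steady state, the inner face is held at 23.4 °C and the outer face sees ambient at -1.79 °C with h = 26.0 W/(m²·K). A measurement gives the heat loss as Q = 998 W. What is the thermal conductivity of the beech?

k = 0.198 W/m·K

ΣR = ΔT/Q = |23.4 − -1.79|/998 = 0.02524 K/W
Known resistances:
  R_plywood = L/(kA) = 0.0223/(0.125·16.7) = 0.01068 K/W
  R_conv,out = 1/(hA) = 1/(26.0·16.7) = 0.002303 K/W
R_beech = ΣR − ΣR_known = 0.02524 − 0.01298 = 0.01226 K/W
L/(kA) = 0.01226 ⇒ k = 0.0405/(0.01226·16.7) = 0.198 W/m·K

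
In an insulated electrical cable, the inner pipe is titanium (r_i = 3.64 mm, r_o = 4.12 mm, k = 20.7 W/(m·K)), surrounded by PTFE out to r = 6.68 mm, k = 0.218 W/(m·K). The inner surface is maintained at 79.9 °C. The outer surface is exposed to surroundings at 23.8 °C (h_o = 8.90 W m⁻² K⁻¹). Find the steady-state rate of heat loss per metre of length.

Q' = 18.5 W/m

Treat each layer as a resistance in series:
  R'_titanium = ln(0.00412/0.00364)/(2πk) = 0.1239/(2π·20.7) = 9.524×10^-4 m·K/W
  R'_PTFE = ln(0.00668/0.00412)/(2πk) = 0.4833/(2π·0.218) = 0.3528 m·K/W
  R'_conv,out = 1/(2πr h) = 1/(2π·0.00668·8.90) = 2.677 m·K/W
ΣR = 9.524×10^-4 + 0.3528 + 2.677 = 3.031 m·K/W
Q' = ΔT/ΣR = (79.9 °C − 23.8 °C)/3.031 = 18.5 W/m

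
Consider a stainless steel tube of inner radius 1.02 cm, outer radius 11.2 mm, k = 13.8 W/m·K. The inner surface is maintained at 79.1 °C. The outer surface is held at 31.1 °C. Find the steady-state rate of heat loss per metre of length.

Q' = 44.5 kW/m

Q' = 2πk·ΔT/ln(r₂/r₁) = 2π × 13.8 × 48 / ln(0.0112/0.0102) = 44500 W/m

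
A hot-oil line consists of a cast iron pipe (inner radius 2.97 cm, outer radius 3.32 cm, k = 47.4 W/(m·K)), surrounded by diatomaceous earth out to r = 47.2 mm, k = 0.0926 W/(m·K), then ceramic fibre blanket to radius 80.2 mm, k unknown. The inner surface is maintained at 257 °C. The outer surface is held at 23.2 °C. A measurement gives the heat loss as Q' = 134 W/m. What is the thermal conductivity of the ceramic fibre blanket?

k = 0.0740 W/m·K

ΣR = ΔT/Q' = |257 − 23.2|/134 = 1.745 m·K/W
Known resistances:
  R'_cast iron = ln(0.0332/0.0297)/(2πk) = 0.1114/(2π·47.4) = 3.741×10^-4 m·K/W
  R'_diatomaceous earth = ln(0.0472/0.0332)/(2πk) = 0.3518/(2π·0.0926) = 0.6047 m·K/W
R_ceramic fibre blanket = ΣR − ΣR_known = 1.745 − 0.6051 = 1.140 m·K/W
ln(r₂/r₁)/(2πk) = 1.140 ⇒ k = 0.5301/(2π·1.140) = 0.0740 W/m·K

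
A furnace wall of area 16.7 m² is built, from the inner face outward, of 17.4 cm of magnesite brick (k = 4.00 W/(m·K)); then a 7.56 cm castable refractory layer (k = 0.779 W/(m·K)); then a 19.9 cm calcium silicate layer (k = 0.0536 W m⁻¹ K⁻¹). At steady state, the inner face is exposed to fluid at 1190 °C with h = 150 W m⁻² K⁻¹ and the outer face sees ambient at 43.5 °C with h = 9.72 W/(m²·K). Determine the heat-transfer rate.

Q = 4.83 kW

Treat each layer as a resistance in series:
  R_conv,in = 1/(hA) = 1/(150·16.7) = 3.992×10^-4 K/W
  R_magnesite brick = L/(kA) = 0.174/(4.00·16.7) = 0.002605 K/W
  R_castable refractory = L/(kA) = 0.0756/(0.779·16.7) = 0.005811 K/W
  R_calcium silicate = L/(kA) = 0.199/(0.0536·16.7) = 0.2223 K/W
  R_conv,out = 1/(hA) = 1/(9.72·16.7) = 0.006161 K/W
ΣR = 3.992×10^-4 + 0.002605 + 0.005811 + 0.2223 + 0.006161 = 0.2373 K/W
Q = ΔT/ΣR = (1190 °C − 43.5 °C)/0.2373 = 4830 W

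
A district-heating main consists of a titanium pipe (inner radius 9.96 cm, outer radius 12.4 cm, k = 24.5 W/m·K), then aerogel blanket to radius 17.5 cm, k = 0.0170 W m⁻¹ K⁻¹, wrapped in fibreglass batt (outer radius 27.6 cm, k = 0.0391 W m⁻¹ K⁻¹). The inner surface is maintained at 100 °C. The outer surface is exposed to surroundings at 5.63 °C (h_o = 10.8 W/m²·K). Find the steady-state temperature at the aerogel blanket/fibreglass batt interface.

T = 40.7 °C

Resistance network (inner→outer):
  R'_titanium = ln(0.124/0.0996)/(2πk) = 0.2191/(2π·24.5) = 0.001423 m·K/W
  R'_aerogel blanket = ln(0.175/0.124)/(2πk) = 0.3445/(2π·0.0170) = 3.225 m·K/W
  R'_fibreglass batt = ln(0.276/0.175)/(2πk) = 0.4556/(2π·0.0391) = 1.855 m·K/W
  R'_conv,out = 1/(2πr h) = 1/(2π·0.276·10.8) = 0.05339 m·K/W
ΣR = 0.001423 + 3.225 + 1.855 + 0.05339 = 5.135 m·K/W
Q' = ΔT/ΣR = (100 °C − 5.63 °C)/5.135 = 18.38 W/m
From the inner boundary to the aerogel blanket/fibreglass batt interface, ΣR_partial = 3.226 m·K/W.
T_interface = T_in − Q'·ΣR_partial = 100 °C − (18.38)(3.226) = 40.7 °C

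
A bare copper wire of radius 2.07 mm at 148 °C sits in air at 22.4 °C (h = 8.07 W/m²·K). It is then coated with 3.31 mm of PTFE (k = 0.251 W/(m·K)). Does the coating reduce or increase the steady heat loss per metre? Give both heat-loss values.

increases: 13.2 → 29.4 W/m

Critical radius for a cylinder: r_cr = k/h = 0.0311 m = 3.11 cm.
Outer radius after coating: r₂ = 0.00207 + 0.00331 = 0.00538 m.
Since r₁ < r_cr and r₂ ≤ r_cr, the coating moves toward the maximum at r_cr — heat loss rises.
Bare: R = 1/(2πr₁h) = 9.527 m·K/W; Q = 125.6/9.527 = 13.2 W/m.
Coated: R = R_cond + R_conv = 4.271 m·K/W; Q = 125.6/4.271 = 29.4 W/m.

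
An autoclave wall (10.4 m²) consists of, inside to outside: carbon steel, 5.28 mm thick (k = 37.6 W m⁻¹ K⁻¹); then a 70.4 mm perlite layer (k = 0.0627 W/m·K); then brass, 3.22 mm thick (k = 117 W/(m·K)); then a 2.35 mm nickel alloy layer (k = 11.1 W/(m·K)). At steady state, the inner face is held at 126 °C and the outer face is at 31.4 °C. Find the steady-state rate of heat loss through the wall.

Q = 876 W

Resistance network (inner→outer):
  R_carbon steel = L/(kA) = 0.00528/(37.6·10.4) = 1.350×10^-5 K/W
  R_perlite = L/(kA) = 0.0704/(0.0627·10.4) = 0.1080 K/W
  R_brass = L/(kA) = 0.00322/(117·10.4) = 2.646×10^-6 K/W
  R_nickel alloy = L/(kA) = 0.00235/(11.1·10.4) = 2.036×10^-5 K/W
ΣR = 1.350×10^-5 + 0.1080 + 2.646×10^-6 + 2.036×10^-5 = 0.1080 K/W
Q = ΔT/ΣR = (126 °C − 31.4 °C)/0.1080 = 876 W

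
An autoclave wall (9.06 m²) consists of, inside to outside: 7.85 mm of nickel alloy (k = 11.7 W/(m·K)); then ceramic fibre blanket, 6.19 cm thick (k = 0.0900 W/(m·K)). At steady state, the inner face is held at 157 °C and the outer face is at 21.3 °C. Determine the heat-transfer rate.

Series thermal resistances, inner to outer:
  R_nickel alloy = L/(kA) = 0.00785/(11.7·9.06) = 7.406×10^-5 K/W
  R_ceramic fibre blanket = L/(kA) = 0.0619/(0.0900·9.06) = 0.07591 K/W
ΣR = 7.406×10^-5 + 0.07591 = 0.07598 K/W
Q = ΔT/ΣR = (157 °C − 21.3 °C)/0.07598 = 1790 W

Q = 1790 W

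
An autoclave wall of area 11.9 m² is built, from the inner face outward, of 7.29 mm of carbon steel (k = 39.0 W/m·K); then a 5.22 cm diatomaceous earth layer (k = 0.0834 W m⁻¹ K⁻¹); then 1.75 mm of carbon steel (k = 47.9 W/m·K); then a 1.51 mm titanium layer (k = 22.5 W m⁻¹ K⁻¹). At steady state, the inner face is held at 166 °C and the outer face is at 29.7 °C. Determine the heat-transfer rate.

Q = 2.59 kW

Resistance network (inner→outer):
  R_carbon steel = L/(kA) = 0.00729/(39.0·11.9) = 1.571×10^-5 K/W
  R_diatomaceous earth = L/(kA) = 0.0522/(0.0834·11.9) = 0.05260 K/W
  R_carbon steel = L/(kA) = 0.00175/(47.9·11.9) = 3.070×10^-6 K/W
  R_titanium = L/(kA) = 0.00151/(22.5·11.9) = 5.640×10^-6 K/W
ΣR = 1.571×10^-5 + 0.05260 + 3.070×10^-6 + 5.640×10^-6 = 0.05262 K/W
Q = ΔT/ΣR = (166 °C − 29.7 °C)/0.05262 = 2590 W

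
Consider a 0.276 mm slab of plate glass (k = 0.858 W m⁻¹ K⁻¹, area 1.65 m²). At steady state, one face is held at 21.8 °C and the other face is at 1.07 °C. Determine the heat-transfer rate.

Q = 1.06×10^5 W

Q = kA·ΔT/L = 0.858 × 1.65 × |21.8 °C − 1.07 °C| / 2.76×10^-4 = 1.06×10^5 W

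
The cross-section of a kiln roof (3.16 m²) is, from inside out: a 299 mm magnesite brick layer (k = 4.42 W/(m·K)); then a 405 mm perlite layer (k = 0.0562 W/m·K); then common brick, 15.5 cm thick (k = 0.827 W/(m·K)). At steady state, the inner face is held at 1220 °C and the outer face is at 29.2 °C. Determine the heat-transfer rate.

Treat each layer as a resistance in series:
  R_magnesite brick = L/(kA) = 0.299/(4.42·3.16) = 0.02141 K/W
  R_perlite = L/(kA) = 0.405/(0.0562·3.16) = 2.281 K/W
  R_common brick = L/(kA) = 0.155/(0.827·3.16) = 0.05931 K/W
ΣR = 0.02141 + 2.281 + 0.05931 = 2.362 K/W
Q = ΔT/ΣR = (1220 °C − 29.2 °C)/2.362 = 504 W

Q = 504 W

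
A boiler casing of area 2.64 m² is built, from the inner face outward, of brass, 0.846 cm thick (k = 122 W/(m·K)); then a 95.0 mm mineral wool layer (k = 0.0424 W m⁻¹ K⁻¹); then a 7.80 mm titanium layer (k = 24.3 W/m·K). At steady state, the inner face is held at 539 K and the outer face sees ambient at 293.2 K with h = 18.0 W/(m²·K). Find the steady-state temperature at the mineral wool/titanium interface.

T = 299.2 K

Series thermal resistances, inner to outer:
  R_brass = L/(kA) = 0.00846/(122·2.64) = 2.627×10^-5 K/W
  R_mineral wool = L/(kA) = 0.0950/(0.0424·2.64) = 0.8487 K/W
  R_titanium = L/(kA) = 0.00780/(24.3·2.64) = 1.216×10^-4 K/W
  R_conv,out = 1/(hA) = 1/(18.0·2.64) = 0.02104 K/W
ΣR = 2.627×10^-5 + 0.8487 + 1.216×10^-4 + 0.02104 = 0.8699 K/W
Q = ΔT/ΣR = (539 K − 293.2 K)/0.8699 = 282.6 W
From the inner boundary to the mineral wool/titanium interface, ΣR_partial = 0.8487 K/W.
T_interface = T_in − Q·ΣR_partial = 539 K − (282.6)(0.8487) = 299.2 K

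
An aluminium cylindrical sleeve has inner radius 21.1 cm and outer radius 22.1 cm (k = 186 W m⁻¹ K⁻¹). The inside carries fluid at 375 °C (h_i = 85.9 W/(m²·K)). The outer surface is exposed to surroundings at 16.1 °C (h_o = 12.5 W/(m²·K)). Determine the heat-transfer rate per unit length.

Treat each layer as a resistance in series:
  R'_conv,in = 1/(2πr h) = 1/(2π·0.211·85.9) = 0.008781 m·K/W
  R'_aluminium = ln(0.221/0.211)/(2πk) = 0.04630/(2π·186) = 3.962×10^-5 m·K/W
  R'_conv,out = 1/(2πr h) = 1/(2π·0.221·12.5) = 0.05761 m·K/W
ΣR = 0.008781 + 3.962×10^-5 + 0.05761 = 0.06643 m·K/W
Q' = ΔT/ΣR = (375 °C − 16.1 °C)/0.06643 = 5400 W/m

Q' = 5.40 kW/m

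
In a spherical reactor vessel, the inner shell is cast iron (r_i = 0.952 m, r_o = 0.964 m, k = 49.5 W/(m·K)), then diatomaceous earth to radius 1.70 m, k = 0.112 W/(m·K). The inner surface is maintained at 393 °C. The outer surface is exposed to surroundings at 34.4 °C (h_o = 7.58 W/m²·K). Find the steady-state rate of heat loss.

Q = 1110 W

Treat each layer as a resistance in series:
  R_cast iron = (1/0.952 − 1/0.964)/(4πk) = 0.01308/(4π·49.5) = 2.102×10^-5 K/W
  R_diatomaceous earth = (1/0.964 − 1/1.70)/(4πk) = 0.4491/(4π·0.112) = 0.3191 K/W
  R_conv,out = 1/(4πr²h) = 1/(4π·1.70²·7.58) = 0.003633 K/W
ΣR = 2.102×10^-5 + 0.3191 + 0.003633 = 0.3228 K/W
Q = ΔT/ΣR = (393 °C − 34.4 °C)/0.3228 = 1110 W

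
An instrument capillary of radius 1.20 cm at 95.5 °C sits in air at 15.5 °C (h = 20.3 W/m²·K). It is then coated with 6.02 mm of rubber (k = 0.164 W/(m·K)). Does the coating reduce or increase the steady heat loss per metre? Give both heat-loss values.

Critical radius for a cylinder: r_cr = k/h = 0.00808 m = 0.808 cm.
Outer radius after coating: r₂ = 0.0120 + 0.00602 = 0.01802 m.
Since r₁ ≥ r_cr, any added insulation reduces the heat loss.
Bare: R = 1/(2πr₁h) = 0.6533 m·K/W; Q = 80/0.6533 = 122 W/m.
Coated: R = R_cond + R_conv = 0.8296 m·K/W; Q = 80/0.8296 = 96.4 W/m.

reduces: 122 → 96.4 W/m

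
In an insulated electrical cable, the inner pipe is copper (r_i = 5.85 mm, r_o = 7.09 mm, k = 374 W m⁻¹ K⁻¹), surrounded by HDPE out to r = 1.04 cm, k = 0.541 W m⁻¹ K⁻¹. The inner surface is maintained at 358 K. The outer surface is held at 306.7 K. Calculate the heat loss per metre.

Q' = 455 W/m

Series thermal resistances, inner to outer:
  R'_copper = ln(0.00709/0.00585)/(2πk) = 0.1922/(2π·374) = 8.181×10^-5 m·K/W
  R'_HDPE = ln(0.0104/0.00709)/(2πk) = 0.3831/(2π·0.541) = 0.1127 m·K/W
ΣR = 8.181×10^-5 + 0.1127 = 0.1128 m·K/W
Q' = ΔT/ΣR = (358 K − 306.7 K)/0.1128 = 455 W/m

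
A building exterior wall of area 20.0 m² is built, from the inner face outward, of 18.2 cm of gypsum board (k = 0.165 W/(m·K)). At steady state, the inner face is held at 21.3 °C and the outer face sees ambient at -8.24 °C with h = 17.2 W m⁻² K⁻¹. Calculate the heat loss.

Treat each layer as a resistance in series:
  R_gypsum board = L/(kA) = 0.182/(0.165·20.0) = 0.05515 K/W
  R_conv,out = 1/(hA) = 1/(17.2·20.0) = 0.002907 K/W
ΣR = 0.05515 + 0.002907 = 0.05806 K/W
Q = ΔT/ΣR = (21.3 °C − -8.24 °C)/0.05806 = 509 W

Q = 509 W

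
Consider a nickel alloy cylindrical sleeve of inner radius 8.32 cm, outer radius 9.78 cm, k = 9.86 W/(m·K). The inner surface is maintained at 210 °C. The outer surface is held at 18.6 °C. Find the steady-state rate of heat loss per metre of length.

Q' = 73300 W/m

Q' = 2πk·ΔT/ln(r₂/r₁) = 2π × 9.86 × 191.4 / ln(0.0978/0.0832) = 73300 W/m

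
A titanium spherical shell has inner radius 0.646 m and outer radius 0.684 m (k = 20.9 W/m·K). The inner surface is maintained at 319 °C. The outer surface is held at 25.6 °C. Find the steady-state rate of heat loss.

Q = 4πk·ΔT/(1/r₁ − 1/r₂) = 4π × 20.9 × 293.4 / (1/0.646 − 1/0.684) = 8.96×10^5 W

Q = 8.96×10^5 W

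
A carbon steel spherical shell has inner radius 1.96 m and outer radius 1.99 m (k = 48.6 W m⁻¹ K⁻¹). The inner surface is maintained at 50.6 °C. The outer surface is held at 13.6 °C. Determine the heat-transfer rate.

Q = 4πk·ΔT/(1/r₁ − 1/r₂) = 4π × 48.6 × 37 / (1/1.96 − 1/1.99) = 2.94×10^6 W

Q = 2.94×10^6 W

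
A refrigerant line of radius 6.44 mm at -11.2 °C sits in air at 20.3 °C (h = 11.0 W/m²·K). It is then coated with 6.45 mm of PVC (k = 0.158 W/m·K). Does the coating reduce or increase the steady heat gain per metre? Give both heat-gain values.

Critical radius for a cylinder: r_cr = k/h = 0.0144 m = 1.44 cm.
Outer radius after coating: r₂ = 0.00644 + 0.00645 = 0.01289 m.
Since r₁ < r_cr and r₂ ≤ r_cr, the coating moves toward the maximum at r_cr — heat gain rises.
Bare: R = 1/(2πr₁h) = 2.247 m·K/W; Q = 31.5/2.247 = 14.0 W/m.
Coated: R = R_cond + R_conv = 1.821 m·K/W; Q = 31.5/1.821 = 17.3 W/m.

increases: 14.0 → 17.3 W/m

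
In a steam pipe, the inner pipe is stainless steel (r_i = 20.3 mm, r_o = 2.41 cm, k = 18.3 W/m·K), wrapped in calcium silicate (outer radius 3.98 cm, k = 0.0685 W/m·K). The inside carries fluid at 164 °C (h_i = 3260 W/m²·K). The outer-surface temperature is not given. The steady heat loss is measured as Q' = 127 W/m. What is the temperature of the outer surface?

T_out = 15.5 °C

Sum the resistances:
  R'_conv,in = 1/(2πr h) = 1/(2π·0.0203·3260) = 0.002405 m·K/W
  R'_stainless steel = ln(0.0241/0.0203)/(2πk) = 0.1716/(2π·18.3) = 0.001492 m·K/W
  R'_calcium silicate = ln(0.0398/0.0241)/(2πk) = 0.5017/(2π·0.0685) = 1.166 m·K/W
ΣR = 1.169 m·K/W
ΔT = Q'·ΣR = 127 × 1.169 = 148.5 K
Heat flows outward, so T_out = T_in − ΔT = 164 − 148.5 = 15.5 °C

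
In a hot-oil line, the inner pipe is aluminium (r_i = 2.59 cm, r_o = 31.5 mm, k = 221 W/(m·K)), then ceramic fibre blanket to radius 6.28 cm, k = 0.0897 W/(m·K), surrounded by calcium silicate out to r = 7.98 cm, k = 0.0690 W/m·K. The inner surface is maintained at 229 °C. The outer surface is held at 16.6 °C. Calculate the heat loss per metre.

Resistance network (inner→outer):
  R'_aluminium = ln(0.0315/0.0259)/(2πk) = 0.1957/(2π·221) = 1.410×10^-4 m·K/W
  R'_ceramic fibre blanket = ln(0.0628/0.0315)/(2πk) = 0.6900/(2π·0.0897) = 1.224 m·K/W
  R'_calcium silicate = ln(0.0798/0.0628)/(2πk) = 0.2396/(2π·0.0690) = 0.5526 m·K/W
ΣR = 1.410×10^-4 + 1.224 + 0.5526 = 1.777 m·K/W
Q' = ΔT/ΣR = (229 °C − 16.6 °C)/1.777 = 120 W/m

Q' = 120 W/m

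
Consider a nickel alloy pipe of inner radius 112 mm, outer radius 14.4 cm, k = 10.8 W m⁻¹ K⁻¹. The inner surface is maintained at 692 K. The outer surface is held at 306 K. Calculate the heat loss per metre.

Q' = 104 kW/m

Q' = 2πk·ΔT/ln(r₂/r₁) = 2π × 10.8 × 386 / ln(0.144/0.112) = 1.04×10^5 W/m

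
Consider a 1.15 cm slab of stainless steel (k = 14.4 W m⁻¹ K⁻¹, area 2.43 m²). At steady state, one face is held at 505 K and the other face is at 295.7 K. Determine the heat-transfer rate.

Q = kA·ΔT/L = 14.4 × 2.43 × |505 K − 295.7 K| / 0.0115 = 6.37×10^5 W

Q = 637 kW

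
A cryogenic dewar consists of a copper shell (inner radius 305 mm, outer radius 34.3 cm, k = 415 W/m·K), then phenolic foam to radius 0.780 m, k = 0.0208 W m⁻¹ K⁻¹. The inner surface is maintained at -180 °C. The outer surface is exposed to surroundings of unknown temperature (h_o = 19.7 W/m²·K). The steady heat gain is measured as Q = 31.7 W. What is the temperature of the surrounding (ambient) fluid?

Sum the resistances:
  R_copper = (1/0.305 − 1/0.343)/(4πk) = 0.3632/(4π·415) = 6.965×10^-5 K/W
  R_phenolic foam = (1/0.343 − 1/0.780)/(4πk) = 1.633/(4π·0.0208) = 6.249 K/W
  R_conv,out = 1/(4πr²h) = 1/(4π·0.780²·19.7) = 0.006639 K/W
ΣR = 6.256 K/W
ΔT = Q·ΣR = 31.7 × 6.256 = 198.3 K
Heat flows inward, so T_out = T_in + ΔT = -180 + 198.3 = 18.3 °C

T_out = 18.3 °C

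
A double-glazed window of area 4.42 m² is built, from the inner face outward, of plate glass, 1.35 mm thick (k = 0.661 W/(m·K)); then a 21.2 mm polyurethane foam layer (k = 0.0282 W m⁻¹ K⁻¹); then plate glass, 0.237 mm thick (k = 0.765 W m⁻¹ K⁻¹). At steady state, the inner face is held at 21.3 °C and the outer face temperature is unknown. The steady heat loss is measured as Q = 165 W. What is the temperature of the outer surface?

T_out = -6.85 °C

Series resistances:
  R_plate glass = L/(kA) = 0.00135/(0.661·4.42) = 4.621×10^-4 K/W
  R_polyurethane foam = L/(kA) = 0.0212/(0.0282·4.42) = 0.1701 K/W
  R_plate glass = L/(kA) = 2.37×10^-4/(0.765·4.42) = 7.009×10^-5 K/W
ΣR = 0.1706 K/W
ΔT = Q·ΣR = 165 × 0.1706 = 28.15 K
Heat flows outward, so T_out = T_in − ΔT = 21.3 − 28.15 = -6.85 °C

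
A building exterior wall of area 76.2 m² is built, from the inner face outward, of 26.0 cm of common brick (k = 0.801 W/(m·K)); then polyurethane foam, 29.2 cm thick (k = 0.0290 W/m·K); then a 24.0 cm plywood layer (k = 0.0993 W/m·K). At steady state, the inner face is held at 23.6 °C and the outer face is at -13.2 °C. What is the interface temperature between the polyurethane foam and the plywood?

T = -6.26 °C

Treat each layer as a resistance in series:
  R_common brick = L/(kA) = 0.260/(0.801·76.2) = 0.004260 K/W
  R_polyurethane foam = L/(kA) = 0.292/(0.0290·76.2) = 0.1321 K/W
  R_plywood = L/(kA) = 0.240/(0.0993·76.2) = 0.03172 K/W
ΣR = 0.004260 + 0.1321 + 0.03172 = 0.1681 K/W
Q = ΔT/ΣR = (23.6 °C − -13.2 °C)/0.1681 = 218.9 W
From the inner boundary to the polyurethane foam/plywood interface, ΣR_partial = 0.1364 K/W.
T_interface = T_in − Q·ΣR_partial = 23.6 °C − (218.9)(0.1364) = -6.26 °C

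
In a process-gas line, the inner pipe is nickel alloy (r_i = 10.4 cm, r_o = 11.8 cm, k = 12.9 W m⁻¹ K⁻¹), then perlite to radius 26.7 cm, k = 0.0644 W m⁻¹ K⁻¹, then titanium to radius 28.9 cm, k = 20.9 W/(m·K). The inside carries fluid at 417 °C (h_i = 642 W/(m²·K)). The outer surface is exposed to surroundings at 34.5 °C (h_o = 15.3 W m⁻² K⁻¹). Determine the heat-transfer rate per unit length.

Treat each layer as a resistance in series:
  R'_conv,in = 1/(2πr h) = 1/(2π·0.104·642) = 0.002384 m·K/W
  R'_nickel alloy = ln(0.118/0.104)/(2πk) = 0.1263/(2π·12.9) = 0.001558 m·K/W
  R'_perlite = ln(0.267/0.118)/(2πk) = 0.8166/(2π·0.0644) = 2.018 m·K/W
  R'_titanium = ln(0.289/0.267)/(2πk) = 0.07918/(2π·20.9) = 6.029×10^-4 m·K/W
  R'_conv,out = 1/(2πr h) = 1/(2π·0.289·15.3) = 0.03599 m·K/W
ΣR = 0.002384 + 0.001558 + 2.018 + 6.029×10^-4 + 0.03599 = 2.059 m·K/W
Q' = ΔT/ΣR = (417 °C − 34.5 °C)/2.059 = 186 W/m

Q' = 186 W/m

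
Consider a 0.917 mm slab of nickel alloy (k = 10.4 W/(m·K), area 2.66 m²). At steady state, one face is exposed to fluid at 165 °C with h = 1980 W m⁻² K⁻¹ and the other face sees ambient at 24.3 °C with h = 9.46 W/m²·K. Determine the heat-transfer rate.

Treat each layer as a resistance in series:
  R_conv,in = 1/(hA) = 1/(1980·2.66) = 1.899×10^-4 K/W
  R_nickel alloy = L/(kA) = 9.17×10^-4/(10.4·2.66) = 3.315×10^-5 K/W
  R_conv,out = 1/(hA) = 1/(9.46·2.66) = 0.03974 K/W
ΣR = 1.899×10^-4 + 3.315×10^-5 + 0.03974 = 0.03996 K/W
Q = ΔT/ΣR = (165 °C − 24.3 °C)/0.03996 = 3520 W

Q = 3.52 kW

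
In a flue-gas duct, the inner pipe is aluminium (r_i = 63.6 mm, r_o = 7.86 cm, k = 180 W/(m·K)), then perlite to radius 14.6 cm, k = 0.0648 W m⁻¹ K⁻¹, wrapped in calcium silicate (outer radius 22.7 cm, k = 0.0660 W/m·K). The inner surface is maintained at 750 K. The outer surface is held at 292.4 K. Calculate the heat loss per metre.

Series thermal resistances, inner to outer:
  R'_aluminium = ln(0.0786/0.0636)/(2πk) = 0.2118/(2π·180) = 1.872×10^-4 m·K/W
  R'_perlite = ln(0.146/0.0786)/(2πk) = 0.6192/(2π·0.0648) = 1.521 m·K/W
  R'_calcium silicate = ln(0.227/0.146)/(2πk) = 0.4413/(2π·0.0660) = 1.064 m·K/W
ΣR = 1.872×10^-4 + 1.521 + 1.064 = 2.585 m·K/W
Q' = ΔT/ΣR = (750 K − 292.4 K)/2.585 = 177 W/m

Q' = 177 W/m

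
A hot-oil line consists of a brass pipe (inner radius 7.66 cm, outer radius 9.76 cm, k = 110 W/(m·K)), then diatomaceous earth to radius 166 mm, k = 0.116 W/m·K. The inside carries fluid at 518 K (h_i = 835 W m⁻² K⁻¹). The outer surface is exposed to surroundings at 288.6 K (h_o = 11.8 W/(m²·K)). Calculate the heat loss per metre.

Series thermal resistances, inner to outer:
  R'_conv,in = 1/(2πr h) = 1/(2π·0.0766·835) = 0.002488 m·K/W
  R'_brass = ln(0.0976/0.0766)/(2πk) = 0.2423/(2π·110) = 3.505×10^-4 m·K/W
  R'_diatomaceous earth = ln(0.166/0.0976)/(2πk) = 0.5311/(2π·0.116) = 0.7287 m·K/W
  R'_conv,out = 1/(2πr h) = 1/(2π·0.166·11.8) = 0.08125 m·K/W
ΣR = 0.002488 + 3.505×10^-4 + 0.7287 + 0.08125 = 0.8128 m·K/W
Q' = ΔT/ΣR = (518 K − 288.6 K)/0.8128 = 282 W/m

Q' = 282 W/m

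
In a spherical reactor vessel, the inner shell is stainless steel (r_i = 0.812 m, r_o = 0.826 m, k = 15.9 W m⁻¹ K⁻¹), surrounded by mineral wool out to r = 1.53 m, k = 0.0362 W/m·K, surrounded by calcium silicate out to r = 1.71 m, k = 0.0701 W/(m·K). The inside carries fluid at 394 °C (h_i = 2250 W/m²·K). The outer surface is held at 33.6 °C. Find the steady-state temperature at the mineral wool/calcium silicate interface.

Treat each layer as a resistance in series:
  R_conv,in = 1/(4πr²h) = 1/(4π·0.812²·2250) = 5.364×10^-5 K/W
  R_stainless steel = (1/0.812 − 1/0.826)/(4πk) = 0.02087/(4π·15.9) = 1.045×10^-4 K/W
  R_mineral wool = (1/0.826 − 1/1.53)/(4πk) = 0.5571/(4π·0.0362) = 1.225 K/W
  R_calcium silicate = (1/1.53 − 1/1.71)/(4πk) = 0.06880/(4π·0.0701) = 0.07810 K/W
ΣR = 5.364×10^-5 + 1.045×10^-4 + 1.225 + 0.07810 = 1.303 K/W
Q = ΔT/ΣR = (394 °C − 33.6 °C)/1.303 = 276.6 W
From the inner boundary to the mineral wool/calcium silicate interface, ΣR_partial = 1.225 K/W.
T_interface = T_in − Q·ΣR_partial = 394 °C − (276.6)(1.225) = 55.2 °C

T = 55.2 °C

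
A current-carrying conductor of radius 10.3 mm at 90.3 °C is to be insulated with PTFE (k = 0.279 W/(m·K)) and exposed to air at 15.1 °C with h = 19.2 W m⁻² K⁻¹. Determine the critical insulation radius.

For a cylinder, r_cr = k_ins/h = 0.279/19.2 = 0.0145 m = 1.45 cm

r_cr = 1.45 cm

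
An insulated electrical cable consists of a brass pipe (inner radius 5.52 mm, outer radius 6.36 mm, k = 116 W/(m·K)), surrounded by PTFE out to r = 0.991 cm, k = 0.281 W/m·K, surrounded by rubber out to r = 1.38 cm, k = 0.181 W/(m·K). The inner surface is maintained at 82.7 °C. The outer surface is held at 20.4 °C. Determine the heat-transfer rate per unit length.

Series thermal resistances, inner to outer:
  R'_brass = ln(0.00636/0.00552)/(2πk) = 0.1417/(2π·116) = 1.943×10^-4 m·K/W
  R'_PTFE = ln(0.00991/0.00636)/(2πk) = 0.4435/(2π·0.281) = 0.2512 m·K/W
  R'_rubber = ln(0.0138/0.00991)/(2πk) = 0.3311/(2π·0.181) = 0.2912 m·K/W
ΣR = 1.943×10^-4 + 0.2512 + 0.2912 = 0.5426 m·K/W
Q' = ΔT/ΣR = (82.7 °C − 20.4 °C)/0.5426 = 115 W/m

Q' = 115 W/m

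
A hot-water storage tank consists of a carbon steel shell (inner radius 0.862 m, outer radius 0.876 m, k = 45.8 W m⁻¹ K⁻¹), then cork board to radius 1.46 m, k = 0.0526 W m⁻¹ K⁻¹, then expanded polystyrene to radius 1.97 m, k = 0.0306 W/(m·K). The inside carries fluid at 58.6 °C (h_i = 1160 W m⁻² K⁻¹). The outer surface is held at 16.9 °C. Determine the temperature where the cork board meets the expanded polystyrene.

T = 33.6 °C

Treat each layer as a resistance in series:
  R_conv,in = 1/(4πr²h) = 1/(4π·0.862²·1160) = 9.232×10^-5 K/W
  R_carbon steel = (1/0.862 − 1/0.876)/(4πk) = 0.01854/(4π·45.8) = 3.221×10^-5 K/W
  R_cork board = (1/0.876 − 1/1.46)/(4πk) = 0.4566/(4π·0.0526) = 0.6908 K/W
  R_expanded polystyrene = (1/1.46 − 1/1.97)/(4πk) = 0.1773/(4π·0.0306) = 0.4611 K/W
ΣR = 9.232×10^-5 + 3.221×10^-5 + 0.6908 + 0.4611 = 1.152 K/W
Q = ΔT/ΣR = (58.6 °C − 16.9 °C)/1.152 = 36.20 W
From the inner boundary to the cork board/expanded polystyrene interface, ΣR_partial = 0.6909 K/W.
T_interface = T_in − Q·ΣR_partial = 58.6 °C − (36.20)(0.6909) = 33.6 °C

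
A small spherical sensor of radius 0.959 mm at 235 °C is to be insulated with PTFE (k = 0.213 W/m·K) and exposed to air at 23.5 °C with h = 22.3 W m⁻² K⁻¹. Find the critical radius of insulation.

For a sphere, r_cr = 2k_ins/h = 2·0.213/22.3 = 0.0191 m = 1.91 cm

r_cr = 1.91 cm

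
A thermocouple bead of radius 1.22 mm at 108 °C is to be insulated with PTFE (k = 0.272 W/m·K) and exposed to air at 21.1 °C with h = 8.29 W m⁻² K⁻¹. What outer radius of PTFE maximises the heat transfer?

r_cr = 6.56 cm

For a sphere, r_cr = 2k_ins/h = 2·0.272/8.29 = 0.0656 m = 6.56 cm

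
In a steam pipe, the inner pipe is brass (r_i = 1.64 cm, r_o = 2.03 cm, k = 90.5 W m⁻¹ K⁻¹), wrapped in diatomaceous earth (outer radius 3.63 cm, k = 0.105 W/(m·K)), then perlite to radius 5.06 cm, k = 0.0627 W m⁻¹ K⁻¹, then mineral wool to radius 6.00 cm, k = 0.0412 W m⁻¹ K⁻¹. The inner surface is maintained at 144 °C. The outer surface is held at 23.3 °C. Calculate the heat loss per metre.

Q' = 50.7 W/m

Resistance network (inner→outer):
  R'_brass = ln(0.0203/0.0164)/(2πk) = 0.2133/(2π·90.5) = 3.752×10^-4 m·K/W
  R'_diatomaceous earth = ln(0.0363/0.0203)/(2πk) = 0.5812/(2π·0.105) = 0.8810 m·K/W
  R'_perlite = ln(0.0506/0.0363)/(2πk) = 0.3321/(2π·0.0627) = 0.8431 m·K/W
  R'_mineral wool = ln(0.0600/0.0506)/(2πk) = 0.1704/(2π·0.0412) = 0.6582 m·K/W
ΣR = 3.752×10^-4 + 0.8810 + 0.8431 + 0.6582 = 2.383 m·K/W
Q' = ΔT/ΣR = (144 °C − 23.3 °C)/2.383 = 50.7 W/m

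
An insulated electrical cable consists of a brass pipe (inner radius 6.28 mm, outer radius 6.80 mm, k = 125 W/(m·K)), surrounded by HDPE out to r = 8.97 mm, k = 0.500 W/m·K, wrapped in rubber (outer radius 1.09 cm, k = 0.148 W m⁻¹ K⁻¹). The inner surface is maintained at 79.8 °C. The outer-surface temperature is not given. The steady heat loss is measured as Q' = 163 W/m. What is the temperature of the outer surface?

Series resistances:
  R'_brass = ln(0.00680/0.00628)/(2πk) = 0.07955/(2π·125) = 1.013×10^-4 m·K/W
  R'_HDPE = ln(0.00897/0.00680)/(2πk) = 0.2770/(2π·0.500) = 0.08816 m·K/W
  R'_rubber = ln(0.0109/0.00897)/(2πk) = 0.1949/(2π·0.148) = 0.2096 m·K/W
ΣR = 0.2978 m·K/W
ΔT = Q'·ΣR = 163 × 0.2978 = 48.54 K
Heat flows outward, so T_out = T_in − ΔT = 79.8 − 48.54 = 31.3 °C

T_out = 31.3 °C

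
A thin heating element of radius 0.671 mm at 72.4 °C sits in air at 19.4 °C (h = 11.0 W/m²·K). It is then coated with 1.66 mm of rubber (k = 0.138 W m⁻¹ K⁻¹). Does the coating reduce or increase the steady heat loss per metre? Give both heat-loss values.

Critical radius for a cylinder: r_cr = k/h = 0.0125 m = 1.25 cm.
Outer radius after coating: r₂ = 6.71×10^-4 + 0.00166 = 0.002331 m.
Since r₁ < r_cr and r₂ ≤ r_cr, the coating moves toward the maximum at r_cr — heat loss rises.
Bare: R = 1/(2πr₁h) = 21.56 m·K/W; Q = 53/21.56 = 2.46 W/m.
Coated: R = R_cond + R_conv = 7.643 m·K/W; Q = 53/7.643 = 6.93 W/m.

increases: 2.46 → 6.93 W/m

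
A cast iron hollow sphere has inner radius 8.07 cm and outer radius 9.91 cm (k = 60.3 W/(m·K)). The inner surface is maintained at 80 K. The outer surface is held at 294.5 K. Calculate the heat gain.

Q = 70600 W

Q = 4πk·ΔT/(1/r₁ − 1/r₂) = 4π × 60.3 × 214.5 / (1/0.0807 − 1/0.0991) = 70600 W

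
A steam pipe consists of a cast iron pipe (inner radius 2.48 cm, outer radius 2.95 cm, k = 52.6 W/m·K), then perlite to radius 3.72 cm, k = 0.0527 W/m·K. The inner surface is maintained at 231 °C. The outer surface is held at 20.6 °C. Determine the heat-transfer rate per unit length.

Series thermal resistances, inner to outer:
  R'_cast iron = ln(0.0295/0.0248)/(2πk) = 0.1735/(2π·52.6) = 5.251×10^-4 m·K/W
  R'_perlite = ln(0.0372/0.0295)/(2πk) = 0.2319/(2π·0.0527) = 0.7004 m·K/W
ΣR = 5.251×10^-4 + 0.7004 = 0.7009 m·K/W
Q' = ΔT/ΣR = (231 °C − 20.6 °C)/0.7009 = 300 W/m

Q' = 300 W/m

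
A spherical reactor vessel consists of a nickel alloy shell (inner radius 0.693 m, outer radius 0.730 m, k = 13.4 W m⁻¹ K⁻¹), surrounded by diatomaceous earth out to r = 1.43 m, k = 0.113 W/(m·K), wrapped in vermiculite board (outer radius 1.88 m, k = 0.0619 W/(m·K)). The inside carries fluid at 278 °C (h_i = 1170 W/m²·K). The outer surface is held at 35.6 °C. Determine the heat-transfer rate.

Q = 352 W

Series thermal resistances, inner to outer:
  R_conv,in = 1/(4πr²h) = 1/(4π·0.693²·1170) = 1.416×10^-4 K/W
  R_nickel alloy = (1/0.693 − 1/0.730)/(4πk) = 0.07314/(4π·13.4) = 4.343×10^-4 K/W
  R_diatomaceous earth = (1/0.730 − 1/1.43)/(4πk) = 0.6706/(4π·0.113) = 0.4722 K/W
  R_vermiculite board = (1/1.43 − 1/1.88)/(4πk) = 0.1674/(4π·0.0619) = 0.2152 K/W
ΣR = 1.416×10^-4 + 4.343×10^-4 + 0.4722 + 0.2152 = 0.6880 K/W
Q = ΔT/ΣR = (278 °C − 35.6 °C)/0.6880 = 352 W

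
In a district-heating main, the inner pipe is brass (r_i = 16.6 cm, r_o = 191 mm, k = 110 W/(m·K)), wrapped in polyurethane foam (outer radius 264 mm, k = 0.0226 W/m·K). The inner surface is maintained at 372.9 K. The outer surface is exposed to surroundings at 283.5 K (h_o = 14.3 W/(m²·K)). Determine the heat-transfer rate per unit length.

Resistance network (inner→outer):
  R'_brass = ln(0.191/0.166)/(2πk) = 0.1403/(2π·110) = 2.030×10^-4 m·K/W
  R'_polyurethane foam = ln(0.264/0.191)/(2πk) = 0.3237/(2π·0.0226) = 2.279 m·K/W
  R'_conv,out = 1/(2πr h) = 1/(2π·0.264·14.3) = 0.04216 m·K/W
ΣR = 2.030×10^-4 + 2.279 + 0.04216 = 2.321 m·K/W
Q' = ΔT/ΣR = (372.9 K − 283.5 K)/2.321 = 38.5 W/m

Q' = 38.5 W/m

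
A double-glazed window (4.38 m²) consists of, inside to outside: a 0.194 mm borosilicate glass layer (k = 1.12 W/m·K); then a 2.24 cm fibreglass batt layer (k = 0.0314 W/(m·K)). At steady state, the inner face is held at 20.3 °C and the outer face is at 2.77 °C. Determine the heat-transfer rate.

Treat each layer as a resistance in series:
  R_borosilicate glass = L/(kA) = 1.94×10^-4/(1.12·4.38) = 3.955×10^-5 K/W
  R_fibreglass batt = L/(kA) = 0.0224/(0.0314·4.38) = 0.1629 K/W
ΣR = 3.955×10^-5 + 0.1629 = 0.1629 K/W
Q = ΔT/ΣR = (20.3 °C − 2.77 °C)/0.1629 = 108 W

Q = 108 W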